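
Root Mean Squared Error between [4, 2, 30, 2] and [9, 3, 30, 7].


MSE = 51/4 = 12.75
RMSE = √(51/4) = 3.5707

3.5707


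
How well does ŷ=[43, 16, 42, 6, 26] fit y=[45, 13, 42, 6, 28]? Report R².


ȳ = 26.8
SS_res = Σ(y-ŷ)² = 17
SS_tot = Σ(y-ȳ)² = 1186.8
R² = 1 - SS_res/SS_tot = 1 - 0.0143 = 0.9857

0.9857


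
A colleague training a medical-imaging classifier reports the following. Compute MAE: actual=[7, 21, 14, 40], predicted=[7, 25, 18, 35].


Absolute errors: |7-7|=0, |21-25|=4, |14-18|=4, |40-35|=5
Sum = 13
MAE = 13/4 = 13/4

13/4


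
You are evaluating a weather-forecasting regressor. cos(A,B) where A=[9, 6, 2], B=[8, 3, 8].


A·B = 9·8 + 6·3 + 2·8 = 106
‖A‖ = √121 = 11, ‖B‖ = √137 = 11.7047
cos = 106/(√121·√137) = 106/√16577 = 0.8233

0.8233


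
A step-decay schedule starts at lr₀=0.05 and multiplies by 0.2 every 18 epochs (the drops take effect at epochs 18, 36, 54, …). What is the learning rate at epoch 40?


n_drops = ⌊40/18⌋ = 2
lr = 0.05·0.2^2 = 0.05·0.04 = 0.002

0.002


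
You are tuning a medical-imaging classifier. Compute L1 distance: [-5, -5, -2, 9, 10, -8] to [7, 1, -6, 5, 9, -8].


d = |-5-7| + |-5-1| + |-2+ 6| + |9-5| + |10-9| + |-8+ 8|
  = 12 + 6 + 4 + 4 + 1 + 0
  = 27

27


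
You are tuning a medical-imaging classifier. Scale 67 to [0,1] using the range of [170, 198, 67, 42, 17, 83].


min=17, max=198
(67-17)/(198-17) = 50/181 = 0.2762

0.2762


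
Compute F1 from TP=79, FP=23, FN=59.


Precision = 79/102 = 0.7745
Recall = 79/138 = 0.5725
F1 = 2·P·R/(P+R) = 2·TP/(2·TP+FP+FN) = 158/(158+23+59) = 158/240 = 0.6583

0.6583


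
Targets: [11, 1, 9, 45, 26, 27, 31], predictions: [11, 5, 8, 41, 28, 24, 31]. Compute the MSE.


Squared errors: (11-11)²=0, (1-5)²=16, (9-8)²=1, (45-41)²=16, (26-28)²=4, (27-24)²=9, (31-31)²=0
Sum = 46
MSE = 46/7 = 46/7

46/7


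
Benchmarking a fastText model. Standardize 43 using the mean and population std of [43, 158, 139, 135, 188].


μ = 132.6, σ = 48.5576
z = (43 - 132.6)/48.5576 = -1.8452

-1.8452


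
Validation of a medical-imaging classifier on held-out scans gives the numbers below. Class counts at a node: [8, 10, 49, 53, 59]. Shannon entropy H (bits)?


Probabilities: [8/179, 10/179, 49/179, 53/179, 59/179] ≈ [0.0447, 0.0559, 0.2737, 0.2961, 0.3296]
H = -((8/179)·log₂(8/179) + (10/179)·log₂(10/179) + (49/179)·log₂(49/179) + (53/179)·log₂(53/179) + (59/179)·log₂(59/179))
  = 1.9922 bits

1.9922 bits


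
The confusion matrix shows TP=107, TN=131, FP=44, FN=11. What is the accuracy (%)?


Accuracy = (TP+TN)/(TP+TN+FP+FN)
= (107+131)/(293)
= 238/293 = 81.23%

81.23%


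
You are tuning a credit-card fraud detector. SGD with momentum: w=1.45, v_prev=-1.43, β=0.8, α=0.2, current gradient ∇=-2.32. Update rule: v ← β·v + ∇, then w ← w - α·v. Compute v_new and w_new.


v_new = 0.8·-1.43 - 2.32 = -1.144 - 2.32 = -3.464
w_new = 1.45 - 0.2·-3.464 = 1.45 + 0.6928 = 2.1428

v_new=-3.464, w_new=2.1428


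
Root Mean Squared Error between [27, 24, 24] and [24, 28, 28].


MSE = 41/3 = 13.6667
RMSE = √(41/3) = 3.6968

3.6968


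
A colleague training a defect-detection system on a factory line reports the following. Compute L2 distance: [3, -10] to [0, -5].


d = √((3-0)² + (-10+ 5)²)
  = √(9 + 25)
  = √34 = 5.831

5.831


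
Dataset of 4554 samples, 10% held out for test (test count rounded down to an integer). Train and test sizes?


Test = ⌊4554·10/100⌋ = 455
Train = 4554 - 455 = 4099

Train: 4099, Test: 455


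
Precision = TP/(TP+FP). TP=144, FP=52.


Precision = TP/(TP+FP)
= 144/(144+52)
= 144/196 = 73.47%

73.47%


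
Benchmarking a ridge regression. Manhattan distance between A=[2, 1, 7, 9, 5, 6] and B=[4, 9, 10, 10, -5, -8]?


d = |2-4| + |1-9| + |7-10| + |9-10| + |5+ 5| + |6+ 8|
  = 2 + 8 + 3 + 1 + 10 + 14
  = 38

38


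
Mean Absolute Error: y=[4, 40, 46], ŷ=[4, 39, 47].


Absolute errors: |4-4|=0, |40-39|=1, |46-47|=1
Sum = 2
MAE = 2/3 = 2/3

2/3


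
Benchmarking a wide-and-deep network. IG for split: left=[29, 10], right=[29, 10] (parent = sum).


Parent = [58, 20], H_parent = 0.8213
H_left = 0.8213 (n=39), H_right = 0.8213 (n=39)
H_children = (39/78)·0.8213 + (39/78)·0.8213 = 0.8213
IG = 0.8213 - 0.8213 = 0.0

0.0


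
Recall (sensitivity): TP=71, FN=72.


Recall = TP/(TP+FN)
= 71/(71+72)
= 71/143 = 49.65%

49.65%


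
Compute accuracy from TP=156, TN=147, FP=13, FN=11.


Accuracy = (TP+TN)/(TP+TN+FP+FN)
= (156+147)/(327)
= 303/327 = 92.66%

92.66%


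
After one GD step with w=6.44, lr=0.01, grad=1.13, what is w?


w_new = w - α·∇
= 6.44 - 0.01·1.13
= 6.44 - 0.0113
= 6.4287

6.4287


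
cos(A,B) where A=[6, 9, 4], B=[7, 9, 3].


A·B = 6·7 + 9·9 + 4·3 = 135
‖A‖ = √133 = 11.5326, ‖B‖ = √139 = 11.7898
cos = 135/(√133·√139) = 135/√18487 = 0.9929

0.9929


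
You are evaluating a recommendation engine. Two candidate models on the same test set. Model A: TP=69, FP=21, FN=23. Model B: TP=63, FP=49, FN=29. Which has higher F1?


Model A: P=69/90=0.7667, R=69/92=0.75, F1=2PR/(P+R)=2TP/(2TP+FP+FN)=138/182=0.7582
Model B: P=63/112=0.5625, R=63/92=0.6848, F1=2PR/(P+R)=2TP/(2TP+FP+FN)=126/204=0.6176
0.7582 > 0.6176 → Model A

Model A


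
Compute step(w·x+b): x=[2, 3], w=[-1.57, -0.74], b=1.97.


z = (2)·(-1.57) + (3)·(-0.74) + 1.97
  = -3.39
step(z) = 0 (z<0)

0


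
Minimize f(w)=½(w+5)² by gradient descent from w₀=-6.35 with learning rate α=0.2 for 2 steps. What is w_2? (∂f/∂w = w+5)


step 1: grad = -6.35+5 = -1.35; w = -6.35 - 0.2·(-1.35) = -6.08
step 2: grad = -6.08+5 = -1.08; w = -6.08 - 0.2·(-1.08) = -5.864

-5.864


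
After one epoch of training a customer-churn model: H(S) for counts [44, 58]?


Probabilities: [44/102, 58/102] ≈ [0.4314, 0.5686]
H = -((44/102)·log₂(44/102) + (58/102)·log₂(58/102))
  = 0.9864 bits

0.9864 bits


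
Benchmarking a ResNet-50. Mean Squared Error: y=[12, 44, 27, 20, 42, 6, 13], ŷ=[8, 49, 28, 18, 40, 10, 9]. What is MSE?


Squared errors: (12-8)²=16, (44-49)²=25, (27-28)²=1, (20-18)²=4, (42-40)²=4, (6-10)²=16, (13-9)²=16
Sum = 82
MSE = 82/7 = 82/7

82/7


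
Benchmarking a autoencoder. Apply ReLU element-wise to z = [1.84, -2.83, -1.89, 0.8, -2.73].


ReLU(1.84) = max(0, 1.84) = 1.84
ReLU(-2.83) = max(0, -2.83) = 0.0
ReLU(-1.89) = max(0, -1.89) = 0.0
ReLU(0.8) = max(0, 0.8) = 0.8
ReLU(-2.73) = max(0, -2.73) = 0.0
result = [1.84, 0.0, 0.0, 0.8, 0.0]

[1.84, 0.0, 0.0, 0.8, 0.0]


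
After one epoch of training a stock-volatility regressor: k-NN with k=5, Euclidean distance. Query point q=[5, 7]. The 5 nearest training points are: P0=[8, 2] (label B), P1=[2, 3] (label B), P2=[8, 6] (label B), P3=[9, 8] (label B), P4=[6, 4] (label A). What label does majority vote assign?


d(q,P0) = 5.831  (label B)
d(q,P1) = 5.0  (label B)
d(q,P2) = 3.1623  (label B)
d(q,P3) = 4.1231  (label B)
d(q,P4) = 3.1623  (label A)
Votes: A=1, B=4
Majority → B

B


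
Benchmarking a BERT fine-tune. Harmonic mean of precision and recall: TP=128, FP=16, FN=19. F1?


Precision = 128/144 = 0.8889
Recall = 128/147 = 0.8707
F1 = 2·P·R/(P+R) = 2·TP/(2·TP+FP+FN) = 256/(256+16+19) = 256/291 = 0.8797

0.8797


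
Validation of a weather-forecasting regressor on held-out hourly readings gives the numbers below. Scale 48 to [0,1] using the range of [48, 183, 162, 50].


min=48, max=183
(48-48)/(183-48) = 0/135 = 0.0

0.0


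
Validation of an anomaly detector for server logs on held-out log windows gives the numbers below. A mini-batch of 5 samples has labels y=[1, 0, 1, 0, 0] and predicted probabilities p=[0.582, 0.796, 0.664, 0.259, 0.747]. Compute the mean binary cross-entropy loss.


L[0] = -ln(0.582) = 0.5413
L[1] = -ln(1-0.796) = -ln(0.204) = 1.5896
L[2] = -ln(0.664) = 0.4095
L[3] = -ln(1-0.259) = -ln(0.741) = 0.2998
L[4] = -ln(1-0.747) = -ln(0.253) = 1.3744
mean = (0.5413 + 1.5896 + 0.4095 + 0.2998 + 1.3744)/5 = 0.8429

0.8429


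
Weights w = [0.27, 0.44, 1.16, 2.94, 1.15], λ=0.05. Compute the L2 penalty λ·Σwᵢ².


‖w‖₂² = (0.27)² + (0.44)² + (1.16)² + (2.94)² + (1.15)²
     = 0.0729 + 0.1936 + 1.3456 + 8.6436 + 1.3225
     = 11.5782
λ·‖w‖₂² = 0.05·11.5782 = 0.57891

0.57891


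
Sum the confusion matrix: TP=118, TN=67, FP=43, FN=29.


Total = TP + TN + FP + FN
= 118 + 67 + 43 + 29
= 257
(Predicted positive: 161, predicted negative: 96)

257


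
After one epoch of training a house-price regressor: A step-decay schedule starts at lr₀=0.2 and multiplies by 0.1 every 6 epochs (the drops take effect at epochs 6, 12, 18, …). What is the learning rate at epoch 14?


n_drops = ⌊14/6⌋ = 2
lr = 0.2·0.1^2 = 0.2·0.01 = 0.002

0.002


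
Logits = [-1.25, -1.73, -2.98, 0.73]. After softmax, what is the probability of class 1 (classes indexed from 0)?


Exponentials: e^-1.25=0.2865, e^-1.73=0.1773, e^-2.98=0.0508, e^0.73=2.0751
Sum = 2.5897
Softmax = [0.1106, 0.0685, 0.0196, 0.8013]
p[1] = 0.1773/2.5897 = 0.0685

0.0685


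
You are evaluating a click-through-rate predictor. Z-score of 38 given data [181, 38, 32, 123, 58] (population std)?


μ = 86.4, σ = 57.2664
z = (38 - 86.4)/57.2664 = -0.8452

-0.8452


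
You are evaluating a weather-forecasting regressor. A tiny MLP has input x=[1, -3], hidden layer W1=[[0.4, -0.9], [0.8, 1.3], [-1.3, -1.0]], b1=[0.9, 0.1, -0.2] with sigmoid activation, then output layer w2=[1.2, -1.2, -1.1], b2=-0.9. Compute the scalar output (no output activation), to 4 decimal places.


z1[0] = (0.4)·(1) + (-0.9)·(-3) + 0.9 = 4.0
z1[1] = (0.8)·(1) + (1.3)·(-3) + 0.1 = -3.0
z1[2] = (-1.3)·(1) + (-1.0)·(-3) - 0.2 = 1.5
h = sigmoid(z1) = [0.982, 0.0474, 0.8176]
output = (1.2)·(0.982) + (-1.2)·(0.0474) + (-1.1)·(0.8176) - 0.9 = -0.6778

-0.6778


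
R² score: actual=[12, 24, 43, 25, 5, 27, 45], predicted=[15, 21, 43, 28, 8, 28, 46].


ȳ = 25.8571
SS_res = Σ(y-ŷ)² = 38
SS_tot = Σ(y-ȳ)² = 1292.86
R² = 1 - SS_res/SS_tot = 1 - 0.0294 = 0.9706

0.9706


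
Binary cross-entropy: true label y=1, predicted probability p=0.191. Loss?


BCE = -[y·ln(p) + (1-y)·ln(1-p)]
= -1·ln(0.191) - 0
= -ln(0.191) = 1.6555

1.6555


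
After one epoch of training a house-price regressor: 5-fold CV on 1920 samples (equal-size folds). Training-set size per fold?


Fold size = 1920/5 = 384
Training per fold = 1920 - 384 = 1536

1536


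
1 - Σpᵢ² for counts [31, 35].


Probabilities: [31/66, 35/66] ≈ [0.4697, 0.5303]
Σpᵢ² = (961 + 1225)/66² = 2186/4356
Gini = 1 - Σpᵢ² = 1 - 2186/4356 = 0.4982

0.4982


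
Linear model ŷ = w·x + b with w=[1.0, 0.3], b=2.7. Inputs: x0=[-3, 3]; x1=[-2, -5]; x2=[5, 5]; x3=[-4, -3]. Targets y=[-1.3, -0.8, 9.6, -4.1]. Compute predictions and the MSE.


ŷ0 = (1.0)·(-3) + (0.3)·(3) + 2.7 = 0.6
ŷ1 = (1.0)·(-2) + (0.3)·(-5) + 2.7 = -0.8
ŷ2 = (1.0)·(5) + (0.3)·(5) + 2.7 = 9.2
ŷ3 = (1.0)·(-4) + (0.3)·(-3) + 2.7 = -2.2
errors² = [3.61, 0.0, 0.16, 3.61]
MSE = 7.3800/4 = 1.845

1.845


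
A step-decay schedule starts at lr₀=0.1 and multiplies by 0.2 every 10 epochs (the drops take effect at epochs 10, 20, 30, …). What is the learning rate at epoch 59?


n_drops = ⌊59/10⌋ = 5
lr = 0.1·0.2^5 = 0.1·0.00032 = 0.000032

0.000032


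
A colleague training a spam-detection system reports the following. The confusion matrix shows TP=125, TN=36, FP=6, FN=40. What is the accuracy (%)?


Accuracy = (TP+TN)/(TP+TN+FP+FN)
= (125+36)/(207)
= 161/207 = 77.78%

77.78%


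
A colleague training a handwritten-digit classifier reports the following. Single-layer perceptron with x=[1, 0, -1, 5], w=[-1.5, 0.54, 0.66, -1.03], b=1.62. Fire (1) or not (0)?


z = (1)·(-1.5) + (0)·(0.54) + (-1)·(0.66) + (5)·(-1.03) + 1.62
  = -5.69
step(z) = 0 (z<0)

0


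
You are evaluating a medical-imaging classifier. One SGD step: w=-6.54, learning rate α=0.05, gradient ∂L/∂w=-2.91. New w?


w_new = w - α·∇
= -6.54 - 0.05·-2.91
= -6.54 + 0.1455
= -6.3945

-6.3945


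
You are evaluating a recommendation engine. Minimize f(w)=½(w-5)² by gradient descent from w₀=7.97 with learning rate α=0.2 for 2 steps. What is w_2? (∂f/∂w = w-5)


step 1: grad = 7.97-5 = 2.97; w = 7.97 - 0.2·(2.97) = 7.376
step 2: grad = 7.376-5 = 2.376; w = 7.376 - 0.2·(2.376) = 6.9008

6.9008


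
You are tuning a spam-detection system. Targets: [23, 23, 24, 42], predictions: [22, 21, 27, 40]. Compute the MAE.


Absolute errors: |23-22|=1, |23-21|=2, |24-27|=3, |42-40|=2
Sum = 8
MAE = 8/4 = 2

2


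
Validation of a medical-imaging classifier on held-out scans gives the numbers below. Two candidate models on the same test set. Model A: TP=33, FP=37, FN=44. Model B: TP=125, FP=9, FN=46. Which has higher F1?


Model A: P=33/70=0.4714, R=33/77=0.4286, F1=2PR/(P+R)=2TP/(2TP+FP+FN)=66/147=0.449
Model B: P=125/134=0.9328, R=125/171=0.731, F1=2PR/(P+R)=2TP/(2TP+FP+FN)=250/305=0.8197
0.449 < 0.8197 → Model B

Model B


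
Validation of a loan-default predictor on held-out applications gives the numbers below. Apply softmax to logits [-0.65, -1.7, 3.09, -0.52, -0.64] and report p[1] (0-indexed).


Exponentials: e^-0.65=0.522, e^-1.7=0.1827, e^3.09=21.9771, e^-0.52=0.5945, e^-0.64=0.5273
Sum = 23.8036
Softmax = [0.0219, 0.0077, 0.9233, 0.025, 0.0222]
p[1] = 0.1827/23.8036 = 0.0077

0.0077


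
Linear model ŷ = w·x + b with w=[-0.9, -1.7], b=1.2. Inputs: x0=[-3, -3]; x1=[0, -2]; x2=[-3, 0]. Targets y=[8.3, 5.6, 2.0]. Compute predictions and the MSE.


ŷ0 = (-0.9)·(-3) + (-1.7)·(-3) + 1.2 = 9.0
ŷ1 = (-0.9)·(0) + (-1.7)·(-2) + 1.2 = 4.6
ŷ2 = (-0.9)·(-3) + (-1.7)·(0) + 1.2 = 3.9
errors² = [0.49, 1.0, 3.61]
MSE = 5.1000/3 = 1.7

1.7


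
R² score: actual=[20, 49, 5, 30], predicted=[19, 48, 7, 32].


ȳ = 26
SS_res = Σ(y-ŷ)² = 10
SS_tot = Σ(y-ȳ)² = 1022
R² = 1 - SS_res/SS_tot = 1 - 0.0098 = 0.9902

0.9902


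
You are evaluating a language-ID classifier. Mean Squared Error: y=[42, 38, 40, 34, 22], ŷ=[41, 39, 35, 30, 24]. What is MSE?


Squared errors: (42-41)²=1, (38-39)²=1, (40-35)²=25, (34-30)²=16, (22-24)²=4
Sum = 47
MSE = 47/5 = 47/5

47/5


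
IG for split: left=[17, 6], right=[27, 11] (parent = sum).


Parent = [44, 17], H_parent = 0.8537
H_left = 0.8281 (n=23), H_right = 0.868 (n=38)
H_children = (23/61)·0.8281 + (38/61)·0.868 = 0.853
IG = 0.8537 - 0.853 = 0.0007

0.0007


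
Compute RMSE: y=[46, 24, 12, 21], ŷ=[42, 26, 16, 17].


MSE = 52/4 = 13
RMSE = √(52/4) = 3.6056

3.6056


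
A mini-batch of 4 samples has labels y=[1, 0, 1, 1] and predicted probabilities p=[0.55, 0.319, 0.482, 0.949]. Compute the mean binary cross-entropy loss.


L[0] = -ln(0.55) = 0.5978
L[1] = -ln(1-0.319) = -ln(0.681) = 0.3842
L[2] = -ln(0.482) = 0.7298
L[3] = -ln(0.949) = 0.0523
mean = (0.5978 + 0.3842 + 0.7298 + 0.0523)/4 = 0.441

0.441


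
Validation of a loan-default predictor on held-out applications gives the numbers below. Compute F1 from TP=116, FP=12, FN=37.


Precision = 116/128 = 0.9062
Recall = 116/153 = 0.7582
F1 = 2·P·R/(P+R) = 2·TP/(2·TP+FP+FN) = 232/(232+12+37) = 232/281 = 0.8256

0.8256


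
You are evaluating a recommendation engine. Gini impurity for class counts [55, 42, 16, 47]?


Probabilities: [55/160, 42/160, 16/160, 47/160] ≈ [0.3438, 0.2625, 0.1, 0.2938]
Σpᵢ² = (3025 + 1764 + 256 + 2209)/160² = 7254/25600
Gini = 1 - Σpᵢ² = 1 - 7254/25600 = 0.7166

0.7166


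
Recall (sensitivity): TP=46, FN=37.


Recall = TP/(TP+FN)
= 46/(46+37)
= 46/83 = 55.42%

55.42%


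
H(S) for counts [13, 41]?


Probabilities: [13/54, 41/54] ≈ [0.2407, 0.7593]
H = -((13/54)·log₂(13/54) + (41/54)·log₂(41/54))
  = 0.7963 bits

0.7963 bits


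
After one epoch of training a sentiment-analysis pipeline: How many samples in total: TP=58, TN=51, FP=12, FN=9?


Total = TP + TN + FP + FN
= 58 + 51 + 12 + 9
= 130
(Predicted positive: 70, predicted negative: 60)

130


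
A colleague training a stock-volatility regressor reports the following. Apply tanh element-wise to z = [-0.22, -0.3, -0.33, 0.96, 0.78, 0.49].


tanh(-0.22) = -0.2165
tanh(-0.3) = -0.2913
tanh(-0.33) = -0.3185
tanh(0.96) = 0.7443
tanh(0.78) = 0.6527
tanh(0.49) = 0.4542
result = [-0.2165, -0.2913, -0.3185, 0.7443, 0.6527, 0.4542]

[-0.2165, -0.2913, -0.3185, 0.7443, 0.6527, 0.4542]


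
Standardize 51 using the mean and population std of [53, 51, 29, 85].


μ = 54.5, σ = 19.9687
z = (51 - 54.5)/19.9687 = -0.1753

-0.1753


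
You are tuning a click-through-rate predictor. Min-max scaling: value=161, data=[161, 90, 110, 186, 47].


min=47, max=186
(161-47)/(186-47) = 114/139 = 0.8201

0.8201


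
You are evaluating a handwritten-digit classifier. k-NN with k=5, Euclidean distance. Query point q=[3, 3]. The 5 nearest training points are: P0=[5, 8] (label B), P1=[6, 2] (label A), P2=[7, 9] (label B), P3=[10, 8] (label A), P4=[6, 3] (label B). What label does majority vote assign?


d(q,P0) = 5.3852  (label B)
d(q,P1) = 3.1623  (label A)
d(q,P2) = 7.2111  (label B)
d(q,P3) = 8.6023  (label A)
d(q,P4) = 3.0  (label B)
Votes: A=2, B=3
Majority → B

B


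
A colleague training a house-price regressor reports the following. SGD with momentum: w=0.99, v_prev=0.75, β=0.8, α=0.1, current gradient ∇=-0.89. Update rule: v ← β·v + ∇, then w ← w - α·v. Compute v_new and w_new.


v_new = 0.8·0.75 - 0.89 = 0.6 - 0.89 = -0.29
w_new = 0.99 - 0.1·-0.29 = 0.99 + 0.029 = 1.019

v_new=-0.29, w_new=1.019


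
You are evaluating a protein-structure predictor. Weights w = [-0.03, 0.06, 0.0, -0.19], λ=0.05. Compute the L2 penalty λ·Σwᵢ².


‖w‖₂² = (-0.03)² + (0.06)² + (0.0)² + (-0.19)²
     = 0.0009 + 0.0036 + 0 + 0.0361
     = 0.0406
λ·‖w‖₂² = 0.05·0.0406 = 0.00203

0.00203


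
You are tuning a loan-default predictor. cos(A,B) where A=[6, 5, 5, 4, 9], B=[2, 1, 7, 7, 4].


A·B = 6·2 + 5·1 + 5·7 + 4·7 + 9·4 = 116
‖A‖ = √183 = 13.5277, ‖B‖ = √119 = 10.9087
cos = 116/(√183·√119) = 116/√21777 = 0.7861

0.7861


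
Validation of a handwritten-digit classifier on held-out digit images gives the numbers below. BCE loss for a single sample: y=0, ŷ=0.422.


BCE = -[y·ln(p) + (1-y)·ln(1-p)]
= -0 - 1·ln(1-0.422)
= -ln(0.578) = 0.5482

0.5482


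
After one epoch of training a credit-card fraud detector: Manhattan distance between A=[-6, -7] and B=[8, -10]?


d = |-6-8| + |-7+ 10|
  = 14 + 3
  = 17

17


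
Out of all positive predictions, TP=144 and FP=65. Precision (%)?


Precision = TP/(TP+FP)
= 144/(144+65)
= 144/209 = 68.9%

68.9%


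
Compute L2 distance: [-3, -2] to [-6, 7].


d = √((-3+ 6)² + (-2-7)²)
  = √(9 + 81)
  = √90 = 9.4868

9.4868


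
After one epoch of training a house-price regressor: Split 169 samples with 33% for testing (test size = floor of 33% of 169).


Test = ⌊169·33/100⌋ = 55
Train = 169 - 55 = 114

Train: 114, Test: 55


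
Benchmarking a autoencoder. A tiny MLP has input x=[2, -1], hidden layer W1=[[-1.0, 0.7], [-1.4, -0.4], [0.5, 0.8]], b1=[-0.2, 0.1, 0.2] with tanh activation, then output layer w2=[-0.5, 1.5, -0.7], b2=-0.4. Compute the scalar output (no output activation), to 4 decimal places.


z1[0] = (-1.0)·(2) + (0.7)·(-1) - 0.2 = -2.9
z1[1] = (-1.4)·(2) + (-0.4)·(-1) + 0.1 = -2.3
z1[2] = (0.5)·(2) + (0.8)·(-1) + 0.2 = 0.4
h = tanh(z1) = [-0.994, -0.9801, 0.3799]
output = (-0.5)·(-0.994) + (1.5)·(-0.9801) + (-0.7)·(0.3799) - 0.4 = -1.6391

-1.6391


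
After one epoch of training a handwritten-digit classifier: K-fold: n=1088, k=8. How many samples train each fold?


Fold size = 1088/8 = 136
Training per fold = 1088 - 136 = 952

952


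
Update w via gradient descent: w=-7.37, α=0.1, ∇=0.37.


w_new = w - α·∇
= -7.37 - 0.1·0.37
= -7.37 - 0.037
= -7.407

-7.407


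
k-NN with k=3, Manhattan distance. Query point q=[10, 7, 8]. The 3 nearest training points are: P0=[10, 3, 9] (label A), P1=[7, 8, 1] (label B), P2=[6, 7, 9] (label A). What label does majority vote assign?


d(q,P0) = 5  (label A)
d(q,P1) = 11  (label B)
d(q,P2) = 5  (label A)
Votes: A=2, B=1
Majority → A

A


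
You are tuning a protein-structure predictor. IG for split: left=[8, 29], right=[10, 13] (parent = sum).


Parent = [18, 42], H_parent = 0.8813
H_left = 0.7532 (n=37), H_right = 0.9877 (n=23)
H_children = (37/60)·0.7532 + (23/60)·0.9877 = 0.8431
IG = 0.8813 - 0.8431 = 0.0382

0.0382


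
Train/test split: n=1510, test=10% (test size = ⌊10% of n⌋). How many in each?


Test = ⌊1510·10/100⌋ = 151
Train = 1510 - 151 = 1359

Train: 1359, Test: 151


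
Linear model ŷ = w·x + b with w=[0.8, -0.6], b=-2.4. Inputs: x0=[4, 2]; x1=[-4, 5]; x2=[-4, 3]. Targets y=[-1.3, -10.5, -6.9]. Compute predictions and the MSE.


ŷ0 = (0.8)·(4) + (-0.6)·(2) - 2.4 = -0.4
ŷ1 = (0.8)·(-4) + (-0.6)·(5) - 2.4 = -8.6
ŷ2 = (0.8)·(-4) + (-0.6)·(3) - 2.4 = -7.4
errors² = [0.81, 3.61, 0.25]
MSE = 4.6700/3 = 1.5567

1.5567


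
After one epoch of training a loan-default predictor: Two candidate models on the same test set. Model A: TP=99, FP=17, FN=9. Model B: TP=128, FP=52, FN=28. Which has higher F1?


Model A: P=99/116=0.8534, R=99/108=0.9167, F1=2PR/(P+R)=2TP/(2TP+FP+FN)=198/224=0.8839
Model B: P=128/180=0.7111, R=128/156=0.8205, F1=2PR/(P+R)=2TP/(2TP+FP+FN)=256/336=0.7619
0.8839 > 0.7619 → Model A

Model A


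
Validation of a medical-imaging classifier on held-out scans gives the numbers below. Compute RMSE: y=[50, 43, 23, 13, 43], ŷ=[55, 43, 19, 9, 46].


MSE = 66/5 = 13.2
RMSE = √(66/5) = 3.6332

3.6332


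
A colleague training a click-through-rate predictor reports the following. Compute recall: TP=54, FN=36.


Recall = TP/(TP+FN)
= 54/(54+36)
= 54/90 = 60.0%

60.0%


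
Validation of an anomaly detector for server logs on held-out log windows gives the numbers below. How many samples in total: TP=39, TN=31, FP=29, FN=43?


Total = TP + TN + FP + FN
= 39 + 31 + 29 + 43
= 142
(Predicted positive: 68, predicted negative: 74)

142


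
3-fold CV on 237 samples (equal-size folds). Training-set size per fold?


Fold size = 237/3 = 79
Training per fold = 237 - 79 = 158

158


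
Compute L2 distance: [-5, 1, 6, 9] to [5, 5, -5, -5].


d = √((-5-5)² + (1-5)² + (6+ 5)² + (9+ 5)²)
  = √(100 + 16 + 121 + 196)
  = √433 = 20.8087

20.8087


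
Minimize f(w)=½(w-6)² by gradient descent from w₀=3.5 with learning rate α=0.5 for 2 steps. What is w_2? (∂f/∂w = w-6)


step 1: grad = 3.5-6 = -2.5; w = 3.5 - 0.5·(-2.5) = 4.75
step 2: grad = 4.75-6 = -1.25; w = 4.75 - 0.5·(-1.25) = 5.375

5.375


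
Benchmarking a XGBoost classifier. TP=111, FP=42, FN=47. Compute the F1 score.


Precision = 111/153 = 0.7255
Recall = 111/158 = 0.7025
F1 = 2·P·R/(P+R) = 2·TP/(2·TP+FP+FN) = 222/(222+42+47) = 222/311 = 0.7138

0.7138


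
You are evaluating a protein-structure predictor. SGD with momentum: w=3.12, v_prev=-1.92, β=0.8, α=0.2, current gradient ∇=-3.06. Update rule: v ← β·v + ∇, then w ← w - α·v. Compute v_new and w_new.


v_new = 0.8·-1.92 - 3.06 = -1.536 - 3.06 = -4.596
w_new = 3.12 - 0.2·-4.596 = 3.12 + 0.9192 = 4.0392

v_new=-4.596, w_new=4.0392


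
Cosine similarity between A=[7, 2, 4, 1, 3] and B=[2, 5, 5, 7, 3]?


A·B = 7·2 + 2·5 + 4·5 + 1·7 + 3·3 = 60
‖A‖ = √79 = 8.8882, ‖B‖ = √112 = 10.583
cos = 60/(√79·√112) = 60/√8848 = 0.6379

0.6379


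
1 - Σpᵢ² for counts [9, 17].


Probabilities: [9/26, 17/26] ≈ [0.3462, 0.6538]
Σpᵢ² = (81 + 289)/26² = 370/676
Gini = 1 - Σpᵢ² = 1 - 370/676 = 0.4527

0.4527


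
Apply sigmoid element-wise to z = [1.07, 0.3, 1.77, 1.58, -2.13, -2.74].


σ(1.07) = 1/(1+e^-1.07) = 0.7446
σ(0.3) = 1/(1+e^-0.3) = 0.5744
σ(1.77) = 1/(1+e^-1.77) = 0.8545
σ(1.58) = 1/(1+e^-1.58) = 0.8292
σ(-2.13) = 1/(1+e^2.13) = 0.1062
σ(-2.74) = 1/(1+e^2.74) = 0.0607
result = [0.7446, 0.5744, 0.8545, 0.8292, 0.1062, 0.0607]

[0.7446, 0.5744, 0.8545, 0.8292, 0.1062, 0.0607]


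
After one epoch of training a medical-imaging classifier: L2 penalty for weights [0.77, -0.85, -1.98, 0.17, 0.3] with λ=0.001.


‖w‖₂² = (0.77)² + (-0.85)² + (-1.98)² + (0.17)² + (0.3)²
     = 0.5929 + 0.7225 + 3.9204 + 0.0289 + 0.09
     = 5.3547
λ·‖w‖₂² = 0.001·5.3547 = 0.005355

0.005355


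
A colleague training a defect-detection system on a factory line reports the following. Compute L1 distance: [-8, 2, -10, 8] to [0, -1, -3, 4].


d = |-8-0| + |2+ 1| + |-10+ 3| + |8-4|
  = 8 + 3 + 7 + 4
  = 22

22


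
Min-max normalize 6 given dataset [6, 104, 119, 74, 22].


min=6, max=119
(6-6)/(119-6) = 0/113 = 0.0

0.0


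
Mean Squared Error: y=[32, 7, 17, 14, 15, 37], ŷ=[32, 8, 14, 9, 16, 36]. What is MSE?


Squared errors: (32-32)²=0, (7-8)²=1, (17-14)²=9, (14-9)²=25, (15-16)²=1, (37-36)²=1
Sum = 37
MSE = 37/6 = 37/6

37/6


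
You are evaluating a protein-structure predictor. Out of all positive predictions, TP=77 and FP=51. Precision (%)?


Precision = TP/(TP+FP)
= 77/(77+51)
= 77/128 = 60.16%

60.16%


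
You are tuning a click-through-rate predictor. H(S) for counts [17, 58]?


Probabilities: [17/75, 58/75] ≈ [0.2267, 0.7733]
H = -((17/75)·log₂(17/75) + (58/75)·log₂(58/75))
  = 0.7722 bits

0.7722 bits


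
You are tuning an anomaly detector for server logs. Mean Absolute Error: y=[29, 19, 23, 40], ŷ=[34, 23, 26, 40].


Absolute errors: |29-34|=5, |19-23|=4, |23-26|=3, |40-40|=0
Sum = 12
MAE = 12/4 = 3

3


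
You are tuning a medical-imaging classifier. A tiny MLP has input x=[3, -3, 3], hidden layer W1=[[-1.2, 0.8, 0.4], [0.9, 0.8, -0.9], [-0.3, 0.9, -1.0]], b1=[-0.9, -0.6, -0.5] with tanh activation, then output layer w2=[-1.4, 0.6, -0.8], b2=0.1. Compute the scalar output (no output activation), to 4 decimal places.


z1[0] = (-1.2)·(3) + (0.8)·(-3) + (0.4)·(3) - 0.9 = -5.7
z1[1] = (0.9)·(3) + (0.8)·(-3) + (-0.9)·(3) - 0.6 = -3.0
z1[2] = (-0.3)·(3) + (0.9)·(-3) + (-1.0)·(3) - 0.5 = -7.1
h = tanh(z1) = [-1.0, -0.9951, -1.0]
output = (-1.4)·(-1.0) + (0.6)·(-0.9951) + (-0.8)·(-1.0) + 0.1 = 1.7029

1.7029


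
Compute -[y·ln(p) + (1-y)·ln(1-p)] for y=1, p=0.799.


BCE = -[y·ln(p) + (1-y)·ln(1-p)]
= -1·ln(0.799) - 0
= -ln(0.799) = 0.2244

0.2244


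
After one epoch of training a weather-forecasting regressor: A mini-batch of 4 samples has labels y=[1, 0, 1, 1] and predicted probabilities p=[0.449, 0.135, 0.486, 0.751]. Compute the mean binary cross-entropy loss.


L[0] = -ln(0.449) = 0.8007
L[1] = -ln(1-0.135) = -ln(0.865) = 0.145
L[2] = -ln(0.486) = 0.7215
L[3] = -ln(0.751) = 0.2863
mean = (0.8007 + 0.145 + 0.7215 + 0.2863)/4 = 0.4884

0.4884


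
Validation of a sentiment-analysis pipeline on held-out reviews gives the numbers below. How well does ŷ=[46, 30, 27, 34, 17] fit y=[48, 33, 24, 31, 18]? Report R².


ȳ = 30.8
SS_res = Σ(y-ŷ)² = 32
SS_tot = Σ(y-ȳ)² = 510.8
R² = 1 - SS_res/SS_tot = 1 - 0.0626 = 0.9374

0.9374


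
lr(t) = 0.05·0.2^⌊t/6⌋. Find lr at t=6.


n_drops = ⌊6/6⌋ = 1
lr = 0.05·0.2^1 = 0.05·0.2 = 0.01

0.01


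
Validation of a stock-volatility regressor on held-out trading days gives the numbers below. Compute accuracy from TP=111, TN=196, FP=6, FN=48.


Accuracy = (TP+TN)/(TP+TN+FP+FN)
= (111+196)/(361)
= 307/361 = 85.04%

85.04%


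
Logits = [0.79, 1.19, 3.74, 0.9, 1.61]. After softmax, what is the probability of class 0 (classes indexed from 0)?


Exponentials: e^0.79=2.2034, e^1.19=3.2871, e^3.74=42.098, e^0.9=2.4596, e^1.61=5.0028
Sum = 55.0509
Softmax = [0.04, 0.0597, 0.7647, 0.0447, 0.0909]
p[0] = 2.2034/55.0509 = 0.04

0.04


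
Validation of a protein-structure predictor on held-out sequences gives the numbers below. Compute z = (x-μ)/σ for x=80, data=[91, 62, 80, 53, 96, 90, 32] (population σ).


μ = 72, σ = 21.9935
z = (80 - 72)/21.9935 = 0.3637

0.3637


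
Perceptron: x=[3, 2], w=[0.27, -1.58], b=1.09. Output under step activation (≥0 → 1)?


z = (3)·(0.27) + (2)·(-1.58) + 1.09
  = -1.26
step(z) = 0 (z<0)

0


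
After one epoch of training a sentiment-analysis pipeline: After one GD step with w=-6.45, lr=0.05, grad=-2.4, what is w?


w_new = w - α·∇
= -6.45 - 0.05·-2.4
= -6.45 + 0.12
= -6.33

-6.33


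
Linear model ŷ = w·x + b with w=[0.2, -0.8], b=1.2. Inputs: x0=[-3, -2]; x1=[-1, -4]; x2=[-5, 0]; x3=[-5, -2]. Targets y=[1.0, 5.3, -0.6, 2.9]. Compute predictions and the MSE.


ŷ0 = (0.2)·(-3) + (-0.8)·(-2) + 1.2 = 2.2
ŷ1 = (0.2)·(-1) + (-0.8)·(-4) + 1.2 = 4.2
ŷ2 = (0.2)·(-5) + (-0.8)·(0) + 1.2 = 0.2
ŷ3 = (0.2)·(-5) + (-0.8)·(-2) + 1.2 = 1.8
errors² = [1.44, 1.21, 0.64, 1.21]
MSE = 4.5000/4 = 1.125

1.125


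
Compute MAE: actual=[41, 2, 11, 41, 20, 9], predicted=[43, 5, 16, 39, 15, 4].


Absolute errors: |41-43|=2, |2-5|=3, |11-16|=5, |41-39|=2, |20-15|=5, |9-4|=5
Sum = 22
MAE = 22/6 = 11/3

11/3


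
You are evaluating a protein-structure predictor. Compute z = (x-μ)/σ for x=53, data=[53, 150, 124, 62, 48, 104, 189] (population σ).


μ = 104.2857, σ = 49.6292
z = (53 - 104.2857)/49.6292 = -1.0334

-1.0334


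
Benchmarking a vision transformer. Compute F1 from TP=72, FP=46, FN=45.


Precision = 72/118 = 0.6102
Recall = 72/117 = 0.6154
F1 = 2·P·R/(P+R) = 2·TP/(2·TP+FP+FN) = 144/(144+46+45) = 144/235 = 0.6128

0.6128


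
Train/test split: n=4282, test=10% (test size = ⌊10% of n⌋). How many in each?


Test = ⌊4282·10/100⌋ = 428
Train = 4282 - 428 = 3854

Train: 3854, Test: 428


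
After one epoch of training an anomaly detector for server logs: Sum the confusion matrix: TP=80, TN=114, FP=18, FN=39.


Total = TP + TN + FP + FN
= 80 + 114 + 18 + 39
= 251
(Predicted positive: 98, predicted negative: 153)

251


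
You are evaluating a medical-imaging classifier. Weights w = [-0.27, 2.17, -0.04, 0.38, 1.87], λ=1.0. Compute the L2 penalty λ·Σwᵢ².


‖w‖₂² = (-0.27)² + (2.17)² + (-0.04)² + (0.38)² + (1.87)²
     = 0.0729 + 4.7089 + 0.0016 + 0.1444 + 3.4969
     = 8.4247
λ·‖w‖₂² = 1.0·8.4247 = 8.4247

8.4247


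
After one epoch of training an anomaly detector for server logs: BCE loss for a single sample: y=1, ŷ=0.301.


BCE = -[y·ln(p) + (1-y)·ln(1-p)]
= -1·ln(0.301) - 0
= -ln(0.301) = 1.2006

1.2006


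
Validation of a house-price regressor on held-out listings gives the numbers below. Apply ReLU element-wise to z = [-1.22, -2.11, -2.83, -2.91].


ReLU(-1.22) = max(0, -1.22) = 0.0
ReLU(-2.11) = max(0, -2.11) = 0.0
ReLU(-2.83) = max(0, -2.83) = 0.0
ReLU(-2.91) = max(0, -2.91) = 0.0
result = [0.0, 0.0, 0.0, 0.0]

[0.0, 0.0, 0.0, 0.0]


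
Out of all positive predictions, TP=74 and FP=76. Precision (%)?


Precision = TP/(TP+FP)
= 74/(74+76)
= 74/150 = 49.33%

49.33%


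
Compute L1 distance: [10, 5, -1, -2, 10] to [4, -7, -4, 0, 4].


d = |10-4| + |5+ 7| + |-1+ 4| + |-2-0| + |10-4|
  = 6 + 12 + 3 + 2 + 6
  = 29

29


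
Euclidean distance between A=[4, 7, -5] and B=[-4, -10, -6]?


d = √((4+ 4)² + (7+ 10)² + (-5+ 6)²)
  = √(64 + 289 + 1)
  = √354 = 18.8149

18.8149


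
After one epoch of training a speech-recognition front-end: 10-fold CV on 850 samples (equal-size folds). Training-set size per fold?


Fold size = 850/10 = 85
Training per fold = 850 - 85 = 765

765


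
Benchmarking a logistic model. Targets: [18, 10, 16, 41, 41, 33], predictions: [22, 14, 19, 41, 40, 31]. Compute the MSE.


Squared errors: (18-22)²=16, (10-14)²=16, (16-19)²=9, (41-41)²=0, (41-40)²=1, (33-31)²=4
Sum = 46
MSE = 46/6 = 23/3

23/3


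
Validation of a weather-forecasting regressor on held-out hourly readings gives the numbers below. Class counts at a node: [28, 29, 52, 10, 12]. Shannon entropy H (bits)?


Probabilities: [28/131, 29/131, 52/131, 10/131, 12/131] ≈ [0.2137, 0.2214, 0.3969, 0.0763, 0.0916]
H = -((28/131)·log₂(28/131) + (29/131)·log₂(29/131) + (52/131)·log₂(52/131) + (10/131)·log₂(10/131) + (12/131)·log₂(12/131))
  = 2.0857 bits

2.0857 bits


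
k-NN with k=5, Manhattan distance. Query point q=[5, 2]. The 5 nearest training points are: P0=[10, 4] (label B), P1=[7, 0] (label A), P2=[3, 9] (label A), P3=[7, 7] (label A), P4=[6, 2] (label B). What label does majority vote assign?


d(q,P0) = 7  (label B)
d(q,P1) = 4  (label A)
d(q,P2) = 9  (label A)
d(q,P3) = 7  (label A)
d(q,P4) = 1  (label B)
Votes: A=3, B=2
Majority → A

A


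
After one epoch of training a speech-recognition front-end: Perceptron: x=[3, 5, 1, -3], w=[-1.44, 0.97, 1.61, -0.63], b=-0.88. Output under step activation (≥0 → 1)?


z = (3)·(-1.44) + (5)·(0.97) + (1)·(1.61) + (-3)·(-0.63) - 0.88
  = 3.15
step(z) = 1 (z≥0)

1


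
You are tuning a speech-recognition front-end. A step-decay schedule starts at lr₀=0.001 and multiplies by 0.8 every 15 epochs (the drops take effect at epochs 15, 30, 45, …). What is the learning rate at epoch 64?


n_drops = ⌊64/15⌋ = 4
lr = 0.001·0.8^4 = 0.001·0.4096 = 0.0004096

0.0004096


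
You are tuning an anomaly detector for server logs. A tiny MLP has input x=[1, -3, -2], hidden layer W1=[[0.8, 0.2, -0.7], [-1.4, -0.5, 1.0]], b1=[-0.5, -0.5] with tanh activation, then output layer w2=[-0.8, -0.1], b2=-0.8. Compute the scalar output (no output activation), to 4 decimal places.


z1[0] = (0.8)·(1) + (0.2)·(-3) + (-0.7)·(-2) - 0.5 = 1.1
z1[1] = (-1.4)·(1) + (-0.5)·(-3) + (1.0)·(-2) - 0.5 = -2.4
h = tanh(z1) = [0.8005, -0.9837]
output = (-0.8)·(0.8005) + (-0.1)·(-0.9837) - 0.8 = -1.342

-1.342


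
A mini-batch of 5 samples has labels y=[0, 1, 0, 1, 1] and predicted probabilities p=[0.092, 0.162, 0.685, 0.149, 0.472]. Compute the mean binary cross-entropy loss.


L[0] = -ln(1-0.092) = -ln(0.908) = 0.0965
L[1] = -ln(0.162) = 1.8202
L[2] = -ln(1-0.685) = -ln(0.315) = 1.1552
L[3] = -ln(0.149) = 1.9038
L[4] = -ln(0.472) = 0.7508
mean = (0.0965 + 1.8202 + 1.1552 + 1.9038 + 0.7508)/5 = 1.1453

1.1453


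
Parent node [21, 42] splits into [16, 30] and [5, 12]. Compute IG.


Parent = [21, 42], H_parent = 0.9183
H_left = 0.9321 (n=46), H_right = 0.874 (n=17)
H_children = (46/63)·0.9321 + (17/63)·0.874 = 0.9164
IG = 0.9183 - 0.9164 = 0.0019

0.0019


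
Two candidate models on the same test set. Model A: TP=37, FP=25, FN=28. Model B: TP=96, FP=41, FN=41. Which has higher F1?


Model A: P=37/62=0.5968, R=37/65=0.5692, F1=2PR/(P+R)=2TP/(2TP+FP+FN)=74/127=0.5827
Model B: P=96/137=0.7007, R=96/137=0.7007, F1=2PR/(P+R)=2TP/(2TP+FP+FN)=192/274=0.7007
0.5827 < 0.7007 → Model B

Model B


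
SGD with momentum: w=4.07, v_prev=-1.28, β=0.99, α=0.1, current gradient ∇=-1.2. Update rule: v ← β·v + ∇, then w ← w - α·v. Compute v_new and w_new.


v_new = 0.99·-1.28 - 1.2 = -1.2672 - 1.2 = -2.4672
w_new = 4.07 - 0.1·-2.4672 = 4.07 + 0.24672 = 4.31672

v_new=-2.4672, w_new=4.31672


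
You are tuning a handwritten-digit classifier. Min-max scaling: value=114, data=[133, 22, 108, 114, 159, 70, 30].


min=22, max=159
(114-22)/(159-22) = 92/137 = 0.6715

0.6715


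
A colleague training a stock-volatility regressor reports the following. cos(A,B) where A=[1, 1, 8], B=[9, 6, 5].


A·B = 1·9 + 1·6 + 8·5 = 55
‖A‖ = √66 = 8.124, ‖B‖ = √142 = 11.9164
cos = 55/(√66·√142) = 55/√9372 = 0.5681

0.5681


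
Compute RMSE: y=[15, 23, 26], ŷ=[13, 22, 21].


MSE = 30/3 = 10
RMSE = √(30/3) = 3.1623

3.1623


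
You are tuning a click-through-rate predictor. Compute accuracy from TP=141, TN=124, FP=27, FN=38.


Accuracy = (TP+TN)/(TP+TN+FP+FN)
= (141+124)/(330)
= 265/330 = 80.3%

80.3%


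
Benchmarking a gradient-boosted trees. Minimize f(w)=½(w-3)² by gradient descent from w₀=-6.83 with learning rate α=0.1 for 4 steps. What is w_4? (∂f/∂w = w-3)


step 1: grad = -6.83-3 = -9.83; w = -6.83 - 0.1·(-9.83) = -5.847
step 2: grad = -5.847-3 = -8.847; w = -5.847 - 0.1·(-8.847) = -4.9623
step 3: grad = -4.9623-3 = -7.9623; w = -4.9623 - 0.1·(-7.9623) = -4.16607
step 4: grad = -4.16607-3 = -7.16607; w = -4.16607 - 0.1·(-7.16607) = -3.449463

-3.449463


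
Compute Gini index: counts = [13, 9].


Probabilities: [13/22, 9/22] ≈ [0.5909, 0.4091]
Σpᵢ² = (169 + 81)/22² = 250/484
Gini = 1 - Σpᵢ² = 1 - 250/484 = 0.4835

0.4835


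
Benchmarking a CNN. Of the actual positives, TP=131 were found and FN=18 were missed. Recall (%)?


Recall = TP/(TP+FN)
= 131/(131+18)
= 131/149 = 87.92%

87.92%


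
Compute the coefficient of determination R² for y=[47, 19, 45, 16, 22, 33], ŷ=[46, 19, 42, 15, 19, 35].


ȳ = 30.3333
SS_res = Σ(y-ŷ)² = 24
SS_tot = Σ(y-ȳ)² = 903.33
R² = 1 - SS_res/SS_tot = 1 - 0.0266 = 0.9734

0.9734


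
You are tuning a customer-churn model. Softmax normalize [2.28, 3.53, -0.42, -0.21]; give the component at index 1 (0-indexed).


Exponentials: e^2.28=9.7767, e^3.53=34.124, e^-0.42=0.657, e^-0.21=0.8106
Sum = 45.3683
Softmax = [0.2155, 0.7522, 0.0145, 0.0179]
p[1] = 34.124/45.3683 = 0.7522

0.7522


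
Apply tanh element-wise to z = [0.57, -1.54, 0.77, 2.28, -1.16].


tanh(0.57) = 0.5154
tanh(-1.54) = -0.9121
tanh(0.77) = 0.6469
tanh(2.28) = 0.9793
tanh(-1.16) = -0.821
result = [0.5154, -0.9121, 0.6469, 0.9793, -0.821]

[0.5154, -0.9121, 0.6469, 0.9793, -0.821]


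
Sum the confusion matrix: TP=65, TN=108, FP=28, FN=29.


Total = TP + TN + FP + FN
= 65 + 108 + 28 + 29
= 230
(Predicted positive: 93, predicted negative: 137)

230


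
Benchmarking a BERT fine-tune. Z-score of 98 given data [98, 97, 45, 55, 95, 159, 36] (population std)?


μ = 83.5714, σ = 39.235
z = (98 - 83.5714)/39.235 = 0.3677

0.3677


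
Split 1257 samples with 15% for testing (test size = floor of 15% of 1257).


Test = ⌊1257·15/100⌋ = 188
Train = 1257 - 188 = 1069

Train: 1069, Test: 188


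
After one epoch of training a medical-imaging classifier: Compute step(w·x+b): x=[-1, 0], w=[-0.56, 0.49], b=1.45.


z = (-1)·(-0.56) + (0)·(0.49) + 1.45
  = 2.01
step(z) = 1 (z≥0)

1


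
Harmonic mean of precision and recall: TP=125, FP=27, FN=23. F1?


Precision = 125/152 = 0.8224
Recall = 125/148 = 0.8446
F1 = 2·P·R/(P+R) = 2·TP/(2·TP+FP+FN) = 250/(250+27+23) = 250/300 = 0.8333

0.8333


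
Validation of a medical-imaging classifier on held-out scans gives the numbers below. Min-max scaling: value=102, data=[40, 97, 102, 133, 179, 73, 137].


min=40, max=179
(102-40)/(179-40) = 62/139 = 0.446

0.446


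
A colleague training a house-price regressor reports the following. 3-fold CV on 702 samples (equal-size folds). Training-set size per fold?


Fold size = 702/3 = 234
Training per fold = 702 - 234 = 468

468


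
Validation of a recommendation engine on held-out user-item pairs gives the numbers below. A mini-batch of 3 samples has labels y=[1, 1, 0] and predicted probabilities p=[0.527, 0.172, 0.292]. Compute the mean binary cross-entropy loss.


L[0] = -ln(0.527) = 0.6406
L[1] = -ln(0.172) = 1.7603
L[2] = -ln(1-0.292) = -ln(0.708) = 0.3453
mean = (0.6406 + 1.7603 + 0.3453)/3 = 0.9154

0.9154


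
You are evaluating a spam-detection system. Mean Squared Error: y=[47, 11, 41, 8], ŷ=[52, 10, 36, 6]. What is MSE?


Squared errors: (47-52)²=25, (11-10)²=1, (41-36)²=25, (8-6)²=4
Sum = 55
MSE = 55/4 = 55/4

55/4


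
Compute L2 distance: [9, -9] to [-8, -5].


d = √((9+ 8)² + (-9+ 5)²)
  = √(289 + 16)
  = √305 = 17.4642

17.4642


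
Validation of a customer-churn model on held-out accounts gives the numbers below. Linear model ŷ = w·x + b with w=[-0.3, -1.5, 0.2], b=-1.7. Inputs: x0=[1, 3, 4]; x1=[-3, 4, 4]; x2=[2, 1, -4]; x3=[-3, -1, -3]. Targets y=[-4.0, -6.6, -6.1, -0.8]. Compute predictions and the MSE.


ŷ0 = (-0.3)·(1) + (-1.5)·(3) + (0.2)·(4) - 1.7 = -5.7
ŷ1 = (-0.3)·(-3) + (-1.5)·(4) + (0.2)·(4) - 1.7 = -6.0
ŷ2 = (-0.3)·(2) + (-1.5)·(1) + (0.2)·(-4) - 1.7 = -4.6
ŷ3 = (-0.3)·(-3) + (-1.5)·(-1) + (0.2)·(-3) - 1.7 = 0.1
errors² = [2.89, 0.36, 2.25, 0.81]
MSE = 6.3100/4 = 1.5775

1.5775
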